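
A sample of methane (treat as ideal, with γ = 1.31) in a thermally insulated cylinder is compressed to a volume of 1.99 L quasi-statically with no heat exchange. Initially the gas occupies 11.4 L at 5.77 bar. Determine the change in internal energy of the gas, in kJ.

P₂ = P₁(V₁/V₂)^γ = 5.77×(11.4/1.99)^(1.31) = 56.78 bar.
For a reversible adiabat, W_by_gas = (P₁V₁ − P₂V₂)/(γ−1).
W_by = (577000×0.0114 − 5.678×10^6×0.00199) / (0.31) = -15230 J.
Q = 0 ⇒ ΔU = −W_by = 15230 J.

ΔU ≈ 15.2 kJ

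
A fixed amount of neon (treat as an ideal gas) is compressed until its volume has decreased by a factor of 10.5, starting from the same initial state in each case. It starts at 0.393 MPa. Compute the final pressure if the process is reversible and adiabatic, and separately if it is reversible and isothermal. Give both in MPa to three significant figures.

adiabatic: 19.8 MPa; isothermal: 4.13 MPa

For a monatomic ideal gas γ = 5/3.
Isothermal: P₂ = P₁(V₁/V₂) = 0.393×10.5 = 4.127 MPa.
Adiabatic: P₂ = P₁(V₁/V₂)^γ = 0.393×10.5^(5/3) = 19.79 MPa.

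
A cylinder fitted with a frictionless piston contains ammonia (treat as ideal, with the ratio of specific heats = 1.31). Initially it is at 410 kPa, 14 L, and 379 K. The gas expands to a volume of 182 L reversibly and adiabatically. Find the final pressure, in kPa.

P₂ ≈ 14.2 kPa

Adiabatic: P₁V₁^γ = P₂V₂^γ ⇒ P₂ = P₁ (V₁/V₂)^γ.
P₂ = 410 × (14/182)^(1.31) = 14.24 kPa.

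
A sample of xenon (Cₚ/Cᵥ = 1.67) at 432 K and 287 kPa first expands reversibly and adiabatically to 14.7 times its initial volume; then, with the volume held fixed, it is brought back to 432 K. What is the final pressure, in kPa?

P₃ ≈ 19.5 kPa

Adiabatic step (PV^γ = const): P₂ = 287×(1/14.7)^(1.67) = 3.224 kPa; T₂ = 432×(1/14.7)^(0.67) = 71.35 K.
Isochoric: P₃ = P₂(T₃/T₂) = 3.224 × (432/71.35) = 19.52 kPa.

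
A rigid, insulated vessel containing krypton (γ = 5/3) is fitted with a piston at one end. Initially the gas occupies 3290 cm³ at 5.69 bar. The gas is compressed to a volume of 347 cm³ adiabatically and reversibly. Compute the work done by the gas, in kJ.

P₂ = P₁(V₁/V₂)^γ = 5.69×(3290/347)^(5/3) = 241.7 bar.
For a reversible adiabat, W_by_gas = (P₁V₁ − P₂V₂)/(γ−1).
W_by = (569000×0.00329 − 2.417×10^7×0.000347) / (2/3) = -9771 J.

W ≈ -9.77 kJ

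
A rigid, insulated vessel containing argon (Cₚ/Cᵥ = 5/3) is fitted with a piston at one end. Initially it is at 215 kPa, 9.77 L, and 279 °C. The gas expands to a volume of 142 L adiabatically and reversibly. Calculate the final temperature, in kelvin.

T₂ ≈ 92.7 K

For a reversible adiabat TV^(γ−1) is constant, so T₂ = T₁ (V₁/V₂)^(γ−1).
T₁ = 279 °C = 552.1 K.
T₂ = 552.1 × (9.77/142)^(2/3) = 92.71 K.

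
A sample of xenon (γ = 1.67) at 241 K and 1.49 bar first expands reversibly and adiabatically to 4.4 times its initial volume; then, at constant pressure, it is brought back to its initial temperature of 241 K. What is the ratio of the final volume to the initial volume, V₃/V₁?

V₃/V₁ ≈ 11.9

Adiabatic step: V₂/V₁ = 4.4; T₂ = T₁·(1/4.4)^(0.67) = 89.31 K.
Isobaric step: V₃/V₂ = T₃/T₂ = 241/89.31.
V₃/V₁ = (V₂/V₁)(V₃/V₂) = 4.4 × (241/89.31) = 11.87.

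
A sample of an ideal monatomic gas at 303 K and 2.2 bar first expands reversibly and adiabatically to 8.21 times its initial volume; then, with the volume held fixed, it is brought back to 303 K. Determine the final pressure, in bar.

P₃ ≈ 0.268 bar

For a monatomic ideal gas γ = 5/3.
Adiabatic step (PV^γ = const): P₂ = 2.2×(1/8.21)^(5/3) = 0.06584 bar; T₂ = 303×(1/8.21)^(2/3) = 74.45 K.
Isochoric: P₃ = P₂(T₃/T₂) = 0.06584 × (303/74.45) = 0.268 bar.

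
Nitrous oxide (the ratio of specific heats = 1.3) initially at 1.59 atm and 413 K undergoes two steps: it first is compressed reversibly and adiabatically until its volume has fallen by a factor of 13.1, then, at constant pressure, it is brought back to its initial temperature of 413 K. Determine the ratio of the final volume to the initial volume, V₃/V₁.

V₃/V₁ ≈ 0.0353

Adiabatic step: V₂/V₁ = 0.07634; T₂ = T₁·13.1^(0.3) = 893.6 K.
Isobaric step: V₃/V₂ = T₃/T₂ = 413/893.6.
V₃/V₁ = (V₂/V₁)(V₃/V₂) = 0.07634 × (413/893.6) = 0.03528.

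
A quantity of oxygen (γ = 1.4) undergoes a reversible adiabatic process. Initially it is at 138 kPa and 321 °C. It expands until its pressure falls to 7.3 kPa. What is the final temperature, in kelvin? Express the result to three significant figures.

Along an adiabat T P^((1−γ)/γ) is constant, so T₂ = T₁ (P₂/P₁)^((γ−1)/γ).
T₁ = 321 °C = 594.1 K.
T₂ = 594.1 × (7.3/138)^(0.286) = 256.5 K.

T₂ ≈ 257 K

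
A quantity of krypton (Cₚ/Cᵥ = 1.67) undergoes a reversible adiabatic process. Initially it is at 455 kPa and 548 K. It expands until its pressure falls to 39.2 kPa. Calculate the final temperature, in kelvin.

T₂ ≈ 205 K

Along an adiabat T P^((1−γ)/γ) is constant, so T₂ = T₁ (P₂/P₁)^((γ−1)/γ).
T₂ = 548 × (39.2/455)^(0.401) = 204.9 K.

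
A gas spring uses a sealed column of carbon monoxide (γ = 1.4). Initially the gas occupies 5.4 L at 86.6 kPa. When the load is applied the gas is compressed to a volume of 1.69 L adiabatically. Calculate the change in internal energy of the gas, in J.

ΔU ≈ 692 J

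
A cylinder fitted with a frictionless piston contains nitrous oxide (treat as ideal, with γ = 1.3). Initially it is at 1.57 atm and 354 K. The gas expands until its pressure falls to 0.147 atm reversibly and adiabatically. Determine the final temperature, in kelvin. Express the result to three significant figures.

T₂ ≈ 205 K

Adiabatic: T₂/T₁ = (P₂/P₁)^((γ−1)/γ).
T₂ = 354 × (0.147/1.57)^(0.231) = 204.9 K.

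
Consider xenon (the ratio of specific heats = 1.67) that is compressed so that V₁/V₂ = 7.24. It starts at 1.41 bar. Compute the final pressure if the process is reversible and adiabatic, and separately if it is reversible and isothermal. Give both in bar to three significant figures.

Isothermal: P₂ = P₁(V₁/V₂) = 1.41×7.24 = 10.21 bar.
Adiabatic: P₂ = P₁(V₁/V₂)^γ = 1.41×7.24^(1.67) = 38.46 bar.

adiabatic: 38.5 bar; isothermal: 10.2 bar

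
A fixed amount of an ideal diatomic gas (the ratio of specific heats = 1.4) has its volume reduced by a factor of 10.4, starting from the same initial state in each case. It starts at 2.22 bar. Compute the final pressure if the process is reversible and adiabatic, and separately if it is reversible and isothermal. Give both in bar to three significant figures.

adiabatic: 58.9 bar; isothermal: 23.1 bar

Isothermal: P₂ = P₁(V₁/V₂) = 2.22×10.4 = 23.09 bar.
Adiabatic: P₂ = P₁(V₁/V₂)^γ = 2.22×10.4^(1.4) = 58.91 bar.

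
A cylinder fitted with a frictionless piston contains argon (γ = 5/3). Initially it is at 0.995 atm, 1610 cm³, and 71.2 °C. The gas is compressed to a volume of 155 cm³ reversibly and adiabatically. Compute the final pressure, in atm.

P₂ ≈ 49.2 atm

Since PV^γ is constant along a reversible adiabat, P₂ = P₁ (V₁/V₂)^γ.
P₂ = 0.995 × (1610/155)^(5/3) = 49.2 atm.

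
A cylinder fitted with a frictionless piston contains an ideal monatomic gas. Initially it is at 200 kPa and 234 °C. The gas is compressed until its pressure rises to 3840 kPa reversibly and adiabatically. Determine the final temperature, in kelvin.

T₂ ≈ 1650 K

Along an adiabat T P^((1−γ)/γ) is constant, so T₂ = T₁ (P₂/P₁)^((γ−1)/γ).
For a monatomic ideal gas γ = 5/3, so (γ−1)/γ = 2/5.
T₁ = 234 °C = 507.1 K.
T₂ = 507.1 × (3840/200)^(2/5) = 1654 K.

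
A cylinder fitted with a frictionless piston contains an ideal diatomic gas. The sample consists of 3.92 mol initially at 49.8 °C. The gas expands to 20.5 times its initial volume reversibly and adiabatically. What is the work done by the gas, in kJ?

Adiabatic: T₁V₁^(γ−1) = T₂V₂^(γ−1) ⇒ T₂ = T₁ (V₁/V₂)^(γ−1).
γ = 7/5 for a diatomic ideal gas, so γ−1 = 2/5.
T₁ = 49.8 °C = 322.9 K.
T₂ = 322.9 × (1/20.5)^(2/5) = 96.48 K.
Q = 0, so ΔU = W_on_gas = nCᵥΔT with Cᵥ = R/(γ−1) = 20.79 J/(mol·K).
ΔU = 3.92 × 20.79 × (96.48 − 322.9) = -18450 J.
Work done by the gas = −ΔU = 18450 J.

W ≈ 18.5 kJ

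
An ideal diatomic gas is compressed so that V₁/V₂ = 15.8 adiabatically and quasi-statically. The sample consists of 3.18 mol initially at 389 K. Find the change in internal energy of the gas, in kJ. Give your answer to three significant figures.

ΔU ≈ 51.8 kJ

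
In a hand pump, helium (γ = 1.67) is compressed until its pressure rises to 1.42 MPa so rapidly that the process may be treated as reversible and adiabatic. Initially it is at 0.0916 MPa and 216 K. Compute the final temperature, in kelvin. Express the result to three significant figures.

Adiabatic: T₂/T₁ = (P₂/P₁)^((γ−1)/γ).
T₂ = 216 × (1.42/0.0916)^(0.401) = 648.7 K.

T₂ ≈ 649 K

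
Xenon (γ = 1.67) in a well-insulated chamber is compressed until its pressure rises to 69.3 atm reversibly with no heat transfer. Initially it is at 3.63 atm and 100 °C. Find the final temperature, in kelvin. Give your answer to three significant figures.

T₂ ≈ 1220 K

Along an adiabat T P^((1−γ)/γ) is constant, so T₂ = T₁ (P₂/P₁)^((γ−1)/γ).
T₁ = 100 °C = 373.1 K.
T₂ = 373.1 × (69.3/3.63)^(0.401) = 1218 K.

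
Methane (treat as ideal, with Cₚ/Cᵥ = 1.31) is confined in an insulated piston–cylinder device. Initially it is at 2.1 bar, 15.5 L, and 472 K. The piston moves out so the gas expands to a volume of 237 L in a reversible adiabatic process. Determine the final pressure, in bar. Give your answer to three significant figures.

P₂ ≈ 0.0590 bar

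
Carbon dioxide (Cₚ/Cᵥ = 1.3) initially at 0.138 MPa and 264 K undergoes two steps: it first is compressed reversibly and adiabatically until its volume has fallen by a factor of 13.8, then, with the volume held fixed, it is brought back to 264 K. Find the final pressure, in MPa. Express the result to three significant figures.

P₃ ≈ 1.90 MPa

Adiabatic step (PV^γ = const): P₂ = 0.138×13.8^(1.3) = 4.185 MPa; T₂ = 264×13.8^(0.3) = 580.2 K.
Isochoric: P₃ = P₂(T₃/T₂) = 4.185 × (264/580.2) = 1.904 MPa.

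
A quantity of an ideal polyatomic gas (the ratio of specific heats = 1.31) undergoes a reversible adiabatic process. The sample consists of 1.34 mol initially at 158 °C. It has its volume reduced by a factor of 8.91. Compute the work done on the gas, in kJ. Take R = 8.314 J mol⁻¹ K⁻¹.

W ≈ 15.0 kJ

Adiabatic: T₁V₁^(γ−1) = T₂V₂^(γ−1) ⇒ T₂ = T₁ (V₁/V₂)^(γ−1).
T₁ = 158 °C = 431.1 K.
T₂ = 431.1 × 8.91^(0.31) = 849.4 K.
Q = 0, so ΔU = W_on_gas = nCᵥΔT with Cᵥ = R/(γ−1) = 26.82 J/(mol·K).
ΔU = 1.34 × 26.82 × (849.4 − 431.1) = 15030 J.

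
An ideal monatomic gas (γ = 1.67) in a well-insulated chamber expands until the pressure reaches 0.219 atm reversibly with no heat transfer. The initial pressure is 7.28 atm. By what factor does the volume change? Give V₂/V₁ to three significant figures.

V₂/V₁ ≈ 8.15

From PV^γ = const, V₂/V₁ = (P₁/P₂)^(1/γ).
V₂/V₁ = (7.28/0.219)^(0.599) = 8.151.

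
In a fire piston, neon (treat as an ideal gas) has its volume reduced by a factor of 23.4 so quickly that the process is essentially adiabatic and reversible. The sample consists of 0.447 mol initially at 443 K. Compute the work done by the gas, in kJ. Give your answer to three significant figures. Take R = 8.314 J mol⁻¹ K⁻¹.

Adiabatic: T₁V₁^(γ−1) = T₂V₂^(γ−1) ⇒ T₂ = T₁ (V₁/V₂)^(γ−1).
γ = 5/3 for a monatomic ideal gas, so γ−1 = 2/3.
T₂ = 443 × 23.4^(2/3) = 3624 K.
Q = 0, so ΔU = W_on_gas = nCᵥΔT with Cᵥ = R/(γ−1) = 12.47 J/(mol·K).
ΔU = 0.447 × 12.47 × (3624 − 443) = 17730 J.
Work done by the gas = −ΔU = -17730 J.

W ≈ -17.7 kJ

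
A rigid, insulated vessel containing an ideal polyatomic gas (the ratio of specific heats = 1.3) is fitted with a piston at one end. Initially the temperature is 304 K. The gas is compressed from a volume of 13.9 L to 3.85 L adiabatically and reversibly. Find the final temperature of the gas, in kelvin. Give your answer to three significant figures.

Adiabatic: T₁V₁^(γ−1) = T₂V₂^(γ−1) ⇒ T₂ = T₁ (V₁/V₂)^(γ−1).
T₂ = 304 × (13.9/3.85)^(0.3) = 446.8 K.

T₂ ≈ 447 K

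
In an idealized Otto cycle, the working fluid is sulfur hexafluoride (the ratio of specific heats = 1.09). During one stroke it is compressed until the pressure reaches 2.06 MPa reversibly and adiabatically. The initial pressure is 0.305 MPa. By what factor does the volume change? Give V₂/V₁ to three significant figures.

From PV^γ = const, V₂/V₁ = (P₁/P₂)^(1/γ).
V₂/V₁ = (0.305/2.06)^(0.917) = 0.1734.

V₂/V₁ ≈ 0.173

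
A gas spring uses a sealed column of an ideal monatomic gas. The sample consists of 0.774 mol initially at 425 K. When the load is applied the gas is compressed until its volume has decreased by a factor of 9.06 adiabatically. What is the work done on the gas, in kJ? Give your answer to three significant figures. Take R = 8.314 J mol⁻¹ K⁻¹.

W ≈ 13.7 kJ

Adiabatic: T₁V₁^(γ−1) = T₂V₂^(γ−1) ⇒ T₂ = T₁ (V₁/V₂)^(γ−1).
γ = 5/3 for a monatomic ideal gas, so γ−1 = 2/3.
T₂ = 425 × 9.06^(2/3) = 1847 K.
Q = 0, so ΔU = W_on_gas = nCᵥΔT with Cᵥ = R/(γ−1) = 12.47 J/(mol·K).
ΔU = 0.774 × 12.47 × (1847 − 425) = 13730 J.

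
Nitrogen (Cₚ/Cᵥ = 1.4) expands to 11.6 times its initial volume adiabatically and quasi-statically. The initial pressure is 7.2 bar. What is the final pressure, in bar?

Adiabatic: P₁V₁^γ = P₂V₂^γ ⇒ P₂ = P₁ (V₁/V₂)^γ.
P₂ = 7.2 × (1/11.6)^(1.4) = 0.2329 bar.

P₂ ≈ 0.233 bar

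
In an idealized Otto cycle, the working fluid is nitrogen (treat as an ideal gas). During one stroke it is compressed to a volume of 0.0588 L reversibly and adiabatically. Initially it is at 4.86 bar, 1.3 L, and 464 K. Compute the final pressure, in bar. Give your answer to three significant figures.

Since PV^γ is constant along a reversible adiabat, P₂ = P₁ (V₁/V₂)^γ.
γ = 7/5 for a diatomic ideal gas.
P₂ = 4.86 × (1.3/0.0588)^(7/5) = 370.7 bar.

P₂ ≈ 371 bar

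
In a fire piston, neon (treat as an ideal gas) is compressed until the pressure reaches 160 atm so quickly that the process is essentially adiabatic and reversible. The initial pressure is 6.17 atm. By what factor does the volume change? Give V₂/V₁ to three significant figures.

V₂/V₁ ≈ 0.142

From PV^γ = const, V₂/V₁ = (P₁/P₂)^(1/γ).
For a monatomic ideal gas γ = 5/3.
V₂/V₁ = (6.17/160)^(3/5) = 0.1418.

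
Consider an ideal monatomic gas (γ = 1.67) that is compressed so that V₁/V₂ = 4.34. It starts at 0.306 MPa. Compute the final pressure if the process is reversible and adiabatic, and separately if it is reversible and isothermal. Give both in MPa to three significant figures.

Isothermal: P₂ = P₁(V₁/V₂) = 0.306×4.34 = 1.328 MPa.
Adiabatic: P₂ = P₁(V₁/V₂)^γ = 0.306×4.34^(1.67) = 3.551 MPa.

adiabatic: 3.55 MPa; isothermal: 1.33 MPa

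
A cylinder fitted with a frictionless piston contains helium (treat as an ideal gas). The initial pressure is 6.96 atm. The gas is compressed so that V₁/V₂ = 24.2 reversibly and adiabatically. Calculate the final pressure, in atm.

Since PV^γ is constant along a reversible adiabat, P₂ = P₁ (V₁/V₂)^γ.
For a monatomic ideal gas γ = 5/3.
P₂ = 6.96 × 24.2^(5/3) = 1409 atm.

P₂ ≈ 1410 atm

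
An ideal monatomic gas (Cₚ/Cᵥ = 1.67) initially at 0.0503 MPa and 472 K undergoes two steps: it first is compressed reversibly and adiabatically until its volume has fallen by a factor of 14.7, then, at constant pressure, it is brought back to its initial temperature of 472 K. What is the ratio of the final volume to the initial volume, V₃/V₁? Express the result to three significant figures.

V₃/V₁ ≈ 0.0112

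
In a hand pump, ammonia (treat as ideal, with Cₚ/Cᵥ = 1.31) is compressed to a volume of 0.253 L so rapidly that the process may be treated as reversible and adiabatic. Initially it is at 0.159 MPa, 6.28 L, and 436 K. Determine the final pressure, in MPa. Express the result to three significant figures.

P₂ ≈ 10.7 MPa

Since PV^γ is constant along a reversible adiabat, P₂ = P₁ (V₁/V₂)^γ.
P₂ = 0.159 × (6.28/0.253)^(1.31) = 10.68 MPa.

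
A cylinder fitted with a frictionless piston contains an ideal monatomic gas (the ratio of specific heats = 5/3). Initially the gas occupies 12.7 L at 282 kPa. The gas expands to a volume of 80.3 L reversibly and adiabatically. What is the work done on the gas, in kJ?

P₂ = P₁(V₁/V₂)^γ = 282×(12.7/80.3)^(5/3) = 13.04 kPa.
For a reversible adiabat, W_by_gas = (P₁V₁ − P₂V₂)/(γ−1).
W_by = (282000×0.0127 − 13040×0.0803) / (2/3) = 3801 J.
W_on_gas = −W_by = -3801 J.

W ≈ -3.80 kJ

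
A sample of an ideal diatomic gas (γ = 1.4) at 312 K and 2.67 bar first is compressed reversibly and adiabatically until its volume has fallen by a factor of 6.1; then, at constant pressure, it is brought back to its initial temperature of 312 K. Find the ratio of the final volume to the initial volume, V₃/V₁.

V₃/V₁ ≈ 0.0795

Adiabatic step: V₂/V₁ = 0.1639; T₂ = T₁·6.1^(0.4) = 643.1 K.
Isobaric step: V₃/V₂ = T₃/T₂ = 312/643.1.
V₃/V₁ = (V₂/V₁)(V₃/V₂) = 0.1639 × (312/643.1) = 0.07953.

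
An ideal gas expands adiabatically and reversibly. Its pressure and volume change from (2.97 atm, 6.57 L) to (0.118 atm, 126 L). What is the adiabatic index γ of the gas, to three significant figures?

γ ≈ 1.09

PV^γ = const ⇒ γ = ln(P₂/P₁) / ln(V₁/V₂).
γ = ln(0.118/2.97) / ln(6.57/126) = 1.092.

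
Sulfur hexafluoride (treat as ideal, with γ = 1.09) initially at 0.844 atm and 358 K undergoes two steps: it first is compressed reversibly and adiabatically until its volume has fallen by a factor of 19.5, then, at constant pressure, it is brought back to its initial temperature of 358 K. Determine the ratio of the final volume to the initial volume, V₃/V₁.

Adiabatic step: V₂/V₁ = 0.05128; T₂ = T₁·19.5^(0.09) = 467.7 K.
Isobaric step: V₃/V₂ = T₃/T₂ = 358/467.7.
V₃/V₁ = (V₂/V₁)(V₃/V₂) = 0.05128 × (358/467.7) = 0.03925.

V₃/V₁ ≈ 0.0393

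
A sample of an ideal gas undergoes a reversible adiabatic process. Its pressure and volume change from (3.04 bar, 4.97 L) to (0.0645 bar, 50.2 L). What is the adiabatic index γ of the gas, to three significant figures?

γ ≈ 1.67

PV^γ = const ⇒ γ = ln(P₂/P₁) / ln(V₁/V₂).
γ = ln(0.0645/3.04) / ln(4.97/50.2) = 1.666.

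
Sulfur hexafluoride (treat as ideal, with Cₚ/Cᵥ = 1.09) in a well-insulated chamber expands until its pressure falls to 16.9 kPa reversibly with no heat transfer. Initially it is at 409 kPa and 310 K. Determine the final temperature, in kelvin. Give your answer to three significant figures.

T₂ ≈ 238 K

Adiabatic: T₂/T₁ = (P₂/P₁)^((γ−1)/γ).
T₂ = 310 × (16.9/409)^(0.0826) = 238.3 K.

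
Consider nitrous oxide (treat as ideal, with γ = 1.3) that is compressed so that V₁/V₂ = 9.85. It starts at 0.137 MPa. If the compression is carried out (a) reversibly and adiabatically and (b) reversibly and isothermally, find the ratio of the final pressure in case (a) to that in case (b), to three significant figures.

P_adiabatic / P_isothermal ≈ 1.99

Isothermal: P_b = P₁(V₁/V₂) = 0.137×9.85.
Adiabatic: P_a = P₁(V₁/V₂)^γ = 0.137×9.85^(1.3).
P_a/P_b = (V₁/V₂)^(γ−1) = 9.85^(0.3) = 1.986.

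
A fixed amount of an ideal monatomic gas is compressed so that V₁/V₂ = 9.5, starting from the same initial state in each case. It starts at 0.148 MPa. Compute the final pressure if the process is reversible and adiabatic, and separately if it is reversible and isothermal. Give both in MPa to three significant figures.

adiabatic: 6.31 MPa; isothermal: 1.41 MPa

For a monatomic ideal gas γ = 5/3.
Isothermal: P₂ = P₁(V₁/V₂) = 0.148×9.5 = 1.406 MPa.
Adiabatic: P₂ = P₁(V₁/V₂)^γ = 0.148×9.5^(5/3) = 6.307 MPa.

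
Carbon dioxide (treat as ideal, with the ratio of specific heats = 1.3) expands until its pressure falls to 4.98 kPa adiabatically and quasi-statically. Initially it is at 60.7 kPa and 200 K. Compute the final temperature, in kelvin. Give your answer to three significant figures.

Adiabatic: T₂/T₁ = (P₂/P₁)^((γ−1)/γ).
T₂ = 200 × (4.98/60.7)^(0.231) = 112.3 K.

T₂ ≈ 112 K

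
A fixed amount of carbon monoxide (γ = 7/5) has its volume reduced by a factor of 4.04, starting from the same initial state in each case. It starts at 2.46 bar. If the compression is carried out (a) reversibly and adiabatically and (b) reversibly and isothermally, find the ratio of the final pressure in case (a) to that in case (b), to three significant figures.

Isothermal: P_b = P₁(V₁/V₂) = 2.46×4.04.
Adiabatic: P_a = P₁(V₁/V₂)^γ = 2.46×4.04^(7/5).
P_a/P_b = (V₁/V₂)^(γ−1) = 4.04^(2/5) = 1.748.

P_adiabatic / P_isothermal ≈ 1.75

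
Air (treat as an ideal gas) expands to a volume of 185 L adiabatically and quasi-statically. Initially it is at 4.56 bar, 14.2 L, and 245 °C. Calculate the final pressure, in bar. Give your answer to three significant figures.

Since PV^γ is constant along a reversible adiabat, P₂ = P₁ (V₁/V₂)^γ.
γ = 7/5 for a diatomic ideal gas.
P₂ = 4.56 × (14.2/185)^(7/5) = 0.1254 bar.

P₂ ≈ 0.125 bar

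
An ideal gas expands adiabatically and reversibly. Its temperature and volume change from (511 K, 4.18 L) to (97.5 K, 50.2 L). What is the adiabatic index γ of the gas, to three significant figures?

TV^(γ−1) = const ⇒ γ − 1 = ln(T₂/T₁) / ln(V₁/V₂).
γ = 1 + ln(97.5/511) / ln(4.18/50.2) = 1.666.

γ ≈ 1.67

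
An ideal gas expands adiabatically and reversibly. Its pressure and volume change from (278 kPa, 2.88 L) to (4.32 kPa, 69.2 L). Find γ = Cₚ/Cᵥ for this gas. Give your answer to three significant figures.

PV^γ = const ⇒ γ = ln(P₂/P₁) / ln(V₁/V₂).
γ = ln(4.32/278) / ln(2.88/69.2) = 1.31.

γ ≈ 1.31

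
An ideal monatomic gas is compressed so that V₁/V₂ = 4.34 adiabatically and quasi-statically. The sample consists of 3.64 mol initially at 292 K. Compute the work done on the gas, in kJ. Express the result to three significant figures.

W ≈ 22.0 kJ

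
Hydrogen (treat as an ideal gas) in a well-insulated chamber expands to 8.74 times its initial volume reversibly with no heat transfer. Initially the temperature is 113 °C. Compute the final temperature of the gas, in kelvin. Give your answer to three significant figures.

For a reversible adiabat TV^(γ−1) is constant, so T₂ = T₁ (V₁/V₂)^(γ−1).
For a diatomic ideal gas γ = 7/5, so γ−1 = 2/5.
T₁ = 113 °C = 386.1 K.
T₂ = 386.1 × (1/8.74)^(2/5) = 162.2 K.

T₂ ≈ 162 K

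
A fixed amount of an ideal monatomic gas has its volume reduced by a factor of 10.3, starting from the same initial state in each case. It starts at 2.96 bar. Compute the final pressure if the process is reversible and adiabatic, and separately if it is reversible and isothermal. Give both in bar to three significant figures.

For a monatomic ideal gas γ = 5/3.
Isothermal: P₂ = P₁(V₁/V₂) = 2.96×10.3 = 30.49 bar.
Adiabatic: P₂ = P₁(V₁/V₂)^γ = 2.96×10.3^(5/3) = 144.3 bar.

adiabatic: 144 bar; isothermal: 30.5 bar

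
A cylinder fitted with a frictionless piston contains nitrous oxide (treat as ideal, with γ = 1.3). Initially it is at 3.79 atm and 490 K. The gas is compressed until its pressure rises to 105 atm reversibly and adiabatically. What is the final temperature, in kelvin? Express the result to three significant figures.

T₂ ≈ 1050 K

Along an adiabat T P^((1−γ)/γ) is constant, so T₂ = T₁ (P₂/P₁)^((γ−1)/γ).
T₂ = 490 × (105/3.79)^(0.231) = 1055 K.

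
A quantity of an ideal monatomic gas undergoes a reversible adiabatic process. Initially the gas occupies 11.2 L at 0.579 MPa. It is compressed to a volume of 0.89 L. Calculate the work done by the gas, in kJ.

W ≈ -42.9 kJ

γ = 5/3 for a monatomic ideal gas.
P₂ = P₁(V₁/V₂)^γ = 0.579×(11.2/0.89)^(5/3) = 39.42 MPa.
For a reversible adiabat, W_by_gas = (P₁V₁ − P₂V₂)/(γ−1).
W_by = (579000×0.0112 − 3.942×10^7×0.00089) / (2/3) = -42900 J.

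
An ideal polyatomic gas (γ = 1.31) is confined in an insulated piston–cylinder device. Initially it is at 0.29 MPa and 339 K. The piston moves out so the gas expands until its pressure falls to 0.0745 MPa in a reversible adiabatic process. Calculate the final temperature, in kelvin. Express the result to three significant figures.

Along an adiabat T P^((1−γ)/γ) is constant, so T₂ = T₁ (P₂/P₁)^((γ−1)/γ).
T₂ = 339 × (0.0745/0.29)^(0.237) = 245.8 K.

T₂ ≈ 246 K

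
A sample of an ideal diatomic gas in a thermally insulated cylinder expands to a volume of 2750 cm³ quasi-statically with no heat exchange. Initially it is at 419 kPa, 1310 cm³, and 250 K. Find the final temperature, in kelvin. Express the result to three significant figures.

For a reversible adiabat TV^(γ−1) is constant, so T₂ = T₁ (V₁/V₂)^(γ−1).
γ = 7/5 for a diatomic ideal gas.
T₂ = 250 × (1310/2750)^(2/5) = 185.8 K.

T₂ ≈ 186 K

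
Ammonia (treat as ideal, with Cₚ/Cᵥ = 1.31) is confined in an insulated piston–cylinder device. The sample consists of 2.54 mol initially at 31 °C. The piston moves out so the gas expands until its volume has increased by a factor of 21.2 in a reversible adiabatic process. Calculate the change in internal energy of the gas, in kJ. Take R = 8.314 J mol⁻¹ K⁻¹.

For a reversible adiabat TV^(γ−1) is constant, so T₂ = T₁ (V₁/V₂)^(γ−1).
T₁ = 31 °C = 304.1 K.
T₂ = 304.1 × (1/21.2)^(0.31) = 118 K.
Q = 0, so ΔU = W_on_gas = nCᵥΔT with Cᵥ = R/(γ−1) = 26.82 J/(mol·K).
ΔU = 2.54 × 26.82 × (118 − 304.1) = -12680 J.

ΔU ≈ -12.7 kJ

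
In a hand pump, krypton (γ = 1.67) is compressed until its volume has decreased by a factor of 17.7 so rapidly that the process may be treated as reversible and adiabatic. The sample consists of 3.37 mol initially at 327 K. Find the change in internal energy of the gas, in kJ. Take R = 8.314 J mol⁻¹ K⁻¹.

ΔU ≈ 80.1 kJ

For a reversible adiabat TV^(γ−1) is constant, so T₂ = T₁ (V₁/V₂)^(γ−1).
T₂ = 327 × 17.7^(0.67) = 2242 K.
Q = 0, so ΔU = W_on_gas = nCᵥΔT with Cᵥ = R/(γ−1) = 12.41 J/(mol·K).
ΔU = 3.37 × 12.41 × (2242 − 327) = 80090 J.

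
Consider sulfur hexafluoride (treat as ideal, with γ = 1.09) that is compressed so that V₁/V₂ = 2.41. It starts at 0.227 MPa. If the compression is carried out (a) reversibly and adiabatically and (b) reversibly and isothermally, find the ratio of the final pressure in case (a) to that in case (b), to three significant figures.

Isothermal: P_b = P₁(V₁/V₂) = 0.227×2.41.
Adiabatic: P_a = P₁(V₁/V₂)^γ = 0.227×2.41^(1.09).
P_a/P_b = (V₁/V₂)^(γ−1) = 2.41^(0.09) = 1.082.

P_adiabatic / P_isothermal ≈ 1.08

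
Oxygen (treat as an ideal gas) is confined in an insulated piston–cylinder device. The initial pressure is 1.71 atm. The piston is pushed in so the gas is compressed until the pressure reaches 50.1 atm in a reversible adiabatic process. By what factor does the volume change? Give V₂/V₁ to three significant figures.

V₂/V₁ ≈ 0.0896

From PV^γ = const, V₂/V₁ = (P₁/P₂)^(1/γ).
For a diatomic ideal gas γ = 7/5.
V₂/V₁ = (1.71/50.1)^(5/7) = 0.08959.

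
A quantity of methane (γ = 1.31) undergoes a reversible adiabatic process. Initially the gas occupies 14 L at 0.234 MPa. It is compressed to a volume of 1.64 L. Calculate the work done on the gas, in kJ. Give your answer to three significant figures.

W ≈ 9.98 kJ

P₂ = P₁(V₁/V₂)^γ = 0.234×(14/1.64)^(1.31) = 3.883 MPa.
For a reversible adiabat, W_by_gas = (P₁V₁ − P₂V₂)/(γ−1).
W_by = (234000×0.014 − 3.883×10^6×0.00164) / (0.31) = -9976 J.
W_on_gas = −W_by = 9976 J.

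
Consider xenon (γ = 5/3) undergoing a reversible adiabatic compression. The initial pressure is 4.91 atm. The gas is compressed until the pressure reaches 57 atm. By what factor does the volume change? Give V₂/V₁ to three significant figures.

From PV^γ = const, V₂/V₁ = (P₁/P₂)^(1/γ).
V₂/V₁ = (4.91/57)^(3/5) = 0.2297.

V₂/V₁ ≈ 0.230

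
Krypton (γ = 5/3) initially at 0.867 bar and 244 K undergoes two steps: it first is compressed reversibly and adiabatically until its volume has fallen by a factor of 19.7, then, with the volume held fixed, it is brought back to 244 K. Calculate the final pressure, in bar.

P₃ ≈ 17.1 bar

Adiabatic step (PV^γ = const): P₂ = 0.867×19.7^(5/3) = 124.6 bar; T₂ = 244×19.7^(2/3) = 1780 K.
Isochoric: P₃ = P₂(T₃/T₂) = 124.6 × (244/1780) = 17.08 bar.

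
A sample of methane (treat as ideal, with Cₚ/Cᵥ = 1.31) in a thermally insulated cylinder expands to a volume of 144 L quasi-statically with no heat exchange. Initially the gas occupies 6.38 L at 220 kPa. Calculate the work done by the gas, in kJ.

P₂ = P₁(V₁/V₂)^γ = 220×(6.38/144)^(1.31) = 3.709 kPa.
For a reversible adiabat, W_by_gas = (P₁V₁ − P₂V₂)/(γ−1).
W_by = (220000×0.00638 − 3709×0.144) / (0.31) = 2805 J.

W ≈ 2.80 kJ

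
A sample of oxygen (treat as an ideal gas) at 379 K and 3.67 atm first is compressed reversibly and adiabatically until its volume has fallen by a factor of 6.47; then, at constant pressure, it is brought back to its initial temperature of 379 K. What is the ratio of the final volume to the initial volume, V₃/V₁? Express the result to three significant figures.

V₃/V₁ ≈ 0.0732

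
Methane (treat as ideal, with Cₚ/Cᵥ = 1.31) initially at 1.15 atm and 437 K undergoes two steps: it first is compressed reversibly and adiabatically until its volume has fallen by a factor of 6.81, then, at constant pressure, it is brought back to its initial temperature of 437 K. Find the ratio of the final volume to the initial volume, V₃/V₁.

V₃/V₁ ≈ 0.0810

Adiabatic step: V₂/V₁ = 0.1468; T₂ = T₁·6.81^(0.31) = 792.1 K.
Isobaric step: V₃/V₂ = T₃/T₂ = 437/792.1.
V₃/V₁ = (V₂/V₁)(V₃/V₂) = 0.1468 × (437/792.1) = 0.08102.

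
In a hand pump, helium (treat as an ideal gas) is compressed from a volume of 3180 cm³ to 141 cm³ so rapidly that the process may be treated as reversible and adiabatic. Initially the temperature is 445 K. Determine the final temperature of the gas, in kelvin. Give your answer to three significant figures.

T₂ ≈ 3550 K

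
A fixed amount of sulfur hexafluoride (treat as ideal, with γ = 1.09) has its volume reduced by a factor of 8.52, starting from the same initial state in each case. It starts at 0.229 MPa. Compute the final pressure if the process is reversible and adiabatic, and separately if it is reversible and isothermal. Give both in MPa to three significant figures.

adiabatic: 2.37 MPa; isothermal: 1.95 MPa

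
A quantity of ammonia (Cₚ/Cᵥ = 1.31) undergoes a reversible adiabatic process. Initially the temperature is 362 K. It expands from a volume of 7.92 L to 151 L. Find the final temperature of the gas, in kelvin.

For a reversible adiabat TV^(γ−1) is constant, so T₂ = T₁ (V₁/V₂)^(γ−1).
T₂ = 362 × (7.92/151)^(0.31) = 145.2 K.

T₂ ≈ 145 K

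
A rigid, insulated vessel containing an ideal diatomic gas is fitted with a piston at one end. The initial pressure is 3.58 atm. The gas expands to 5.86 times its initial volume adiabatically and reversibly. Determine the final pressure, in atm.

P₂ ≈ 0.301 atm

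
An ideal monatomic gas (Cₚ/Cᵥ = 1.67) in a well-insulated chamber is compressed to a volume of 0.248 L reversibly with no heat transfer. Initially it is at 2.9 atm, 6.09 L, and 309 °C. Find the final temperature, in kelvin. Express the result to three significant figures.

Adiabatic: T₁V₁^(γ−1) = T₂V₂^(γ−1) ⇒ T₂ = T₁ (V₁/V₂)^(γ−1).
T₁ = 309 °C = 582.1 K.
T₂ = 582.1 × (6.09/0.248)^(0.67) = 4971 K.

T₂ ≈ 4970 K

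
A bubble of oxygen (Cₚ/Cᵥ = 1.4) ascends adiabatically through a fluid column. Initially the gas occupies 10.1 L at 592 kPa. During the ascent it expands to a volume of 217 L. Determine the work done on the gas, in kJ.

P₂ = P₁(V₁/V₂)^γ = 592×(10.1/217)^(1.4) = 8.078 kPa.
For a reversible adiabat, W_by_gas = (P₁V₁ − P₂V₂)/(γ−1).
W_by = (592000×0.0101 − 8078×0.217) / (0.4) = 10570 J.
W_on_gas = −W_by = -10570 J.

W ≈ -10.6 kJ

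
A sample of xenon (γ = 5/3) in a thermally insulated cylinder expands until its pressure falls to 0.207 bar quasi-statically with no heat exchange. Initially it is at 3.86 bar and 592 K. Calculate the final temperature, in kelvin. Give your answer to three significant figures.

T₂ ≈ 184 K

Along an adiabat T P^((1−γ)/γ) is constant, so T₂ = T₁ (P₂/P₁)^((γ−1)/γ).
T₂ = 592 × (0.207/3.86)^(2/5) = 183.7 K.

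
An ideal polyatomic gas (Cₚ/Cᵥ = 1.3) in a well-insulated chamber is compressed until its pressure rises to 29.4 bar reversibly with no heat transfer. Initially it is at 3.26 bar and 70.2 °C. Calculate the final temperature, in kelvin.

T₂ ≈ 570 K

Along an adiabat T P^((1−γ)/γ) is constant, so T₂ = T₁ (P₂/P₁)^((γ−1)/γ).
T₁ = 70.2 °C = 343.3 K.
T₂ = 343.3 × (29.4/3.26)^(0.231) = 570.4 K.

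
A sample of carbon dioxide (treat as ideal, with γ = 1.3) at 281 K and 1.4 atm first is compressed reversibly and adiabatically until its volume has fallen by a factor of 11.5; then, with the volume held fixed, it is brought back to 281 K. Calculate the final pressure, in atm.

P₃ ≈ 16.1 atm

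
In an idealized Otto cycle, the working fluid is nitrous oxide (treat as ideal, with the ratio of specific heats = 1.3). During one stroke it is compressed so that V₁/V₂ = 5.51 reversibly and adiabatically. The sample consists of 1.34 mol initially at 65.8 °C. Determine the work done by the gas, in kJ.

W ≈ -8.42 kJ

For a reversible adiabat TV^(γ−1) is constant, so T₂ = T₁ (V₁/V₂)^(γ−1).
T₁ = 65.8 °C = 338.9 K.
T₂ = 338.9 × 5.51^(0.3) = 565.6 K.
Q = 0, so ΔU = W_on_gas = nCᵥΔT with Cᵥ = R/(γ−1) = 27.71 J/(mol·K).
ΔU = 1.34 × 27.71 × (565.6 − 338.9) = 8415 J.
Work done by the gas = −ΔU = -8415 J.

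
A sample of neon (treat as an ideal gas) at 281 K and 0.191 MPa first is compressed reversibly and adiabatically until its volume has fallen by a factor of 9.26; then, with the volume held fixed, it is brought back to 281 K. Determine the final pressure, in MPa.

P₃ ≈ 1.77 MPa

For a monatomic ideal gas γ = 5/3.
Adiabatic step (PV^γ = const): P₂ = 0.191×9.26^(5/3) = 7.799 MPa; T₂ = 281×9.26^(2/3) = 1239 K.
Isochoric: P₃ = P₂(T₃/T₂) = 7.799 × (281/1239) = 1.769 MPa.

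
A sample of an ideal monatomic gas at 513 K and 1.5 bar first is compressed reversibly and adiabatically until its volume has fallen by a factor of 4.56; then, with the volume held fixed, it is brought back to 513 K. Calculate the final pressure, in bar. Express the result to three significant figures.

For a monatomic ideal gas γ = 5/3.
Adiabatic step (PV^γ = const): P₂ = 1.5×4.56^(5/3) = 18.81 bar; T₂ = 513×4.56^(2/3) = 1411 K.
Isochoric: P₃ = P₂(T₃/T₂) = 18.81 × (513/1411) = 6.84 bar.

P₃ ≈ 6.84 bar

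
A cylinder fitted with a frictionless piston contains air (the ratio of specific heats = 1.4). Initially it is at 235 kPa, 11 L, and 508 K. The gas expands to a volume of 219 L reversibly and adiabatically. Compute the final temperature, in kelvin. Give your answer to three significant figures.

T₂ ≈ 154 K

Adiabatic: T₁V₁^(γ−1) = T₂V₂^(γ−1) ⇒ T₂ = T₁ (V₁/V₂)^(γ−1).
T₂ = 508 × (11/219)^(0.4) = 153.5 K.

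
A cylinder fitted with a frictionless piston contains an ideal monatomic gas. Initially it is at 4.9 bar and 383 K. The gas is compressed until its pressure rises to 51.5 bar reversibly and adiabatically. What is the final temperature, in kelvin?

Along an adiabat T P^((1−γ)/γ) is constant, so T₂ = T₁ (P₂/P₁)^((γ−1)/γ).
For a monatomic ideal gas γ = 5/3, so (γ−1)/γ = 2/5.
T₂ = 383 × (51.5/4.9)^(2/5) = 981.4 K.

T₂ ≈ 981 K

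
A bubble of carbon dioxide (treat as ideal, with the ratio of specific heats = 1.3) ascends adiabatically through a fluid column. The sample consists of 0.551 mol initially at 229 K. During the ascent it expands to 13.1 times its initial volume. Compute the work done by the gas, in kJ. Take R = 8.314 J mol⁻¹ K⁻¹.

W ≈ 1.88 kJ

Adiabatic: T₁V₁^(γ−1) = T₂V₂^(γ−1) ⇒ T₂ = T₁ (V₁/V₂)^(γ−1).
T₂ = 229 × (1/13.1)^(0.3) = 105.8 K.
Q = 0, so ΔU = W_on_gas = nCᵥΔT with Cᵥ = R/(γ−1) = 27.71 J/(mol·K).
ΔU = 0.551 × 27.71 × (105.8 − 229) = -1881 J.
Work done by the gas = −ΔU = 1881 J.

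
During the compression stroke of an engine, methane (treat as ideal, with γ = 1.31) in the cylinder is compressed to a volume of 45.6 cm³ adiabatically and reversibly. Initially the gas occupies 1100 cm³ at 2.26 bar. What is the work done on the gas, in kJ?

W ≈ 1.35 kJ

P₂ = P₁(V₁/V₂)^γ = 2.26×(1100/45.6)^(1.31) = 146.2 bar.
For a reversible adiabat, W_by_gas = (P₁V₁ − P₂V₂)/(γ−1).
W_by = (226000×0.0011 − 1.462×10^7×4.56×10^-5) / (0.31) = -1349 J.
W_on_gas = −W_by = 1349 J.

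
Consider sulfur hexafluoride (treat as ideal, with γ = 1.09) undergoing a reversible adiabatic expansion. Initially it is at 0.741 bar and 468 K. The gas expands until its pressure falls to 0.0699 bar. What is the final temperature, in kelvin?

T₂ ≈ 385 K

Adiabatic: T₂/T₁ = (P₂/P₁)^((γ−1)/γ).
T₂ = 468 × (0.0699/0.741)^(0.0826) = 385.1 K.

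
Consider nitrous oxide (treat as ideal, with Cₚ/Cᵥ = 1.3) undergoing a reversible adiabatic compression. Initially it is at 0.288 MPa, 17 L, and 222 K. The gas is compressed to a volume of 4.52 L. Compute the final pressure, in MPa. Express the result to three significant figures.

Since PV^γ is constant along a reversible adiabat, P₂ = P₁ (V₁/V₂)^γ.
P₂ = 0.288 × (17/4.52)^(1.3) = 1.612 MPa.

P₂ ≈ 1.61 MPa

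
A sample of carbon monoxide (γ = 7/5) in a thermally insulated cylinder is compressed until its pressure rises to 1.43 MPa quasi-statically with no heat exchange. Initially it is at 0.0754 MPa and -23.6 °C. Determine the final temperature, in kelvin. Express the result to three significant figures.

Along an adiabat T P^((1−γ)/γ) is constant, so T₂ = T₁ (P₂/P₁)^((γ−1)/γ).
T₁ = -23.6 °C = 249.5 K.
T₂ = 249.5 × (1.43/0.0754)^(2/7) = 578.5 K.

T₂ ≈ 578 K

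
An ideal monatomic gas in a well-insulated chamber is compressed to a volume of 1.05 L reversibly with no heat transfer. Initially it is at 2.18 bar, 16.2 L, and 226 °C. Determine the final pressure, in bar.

Adiabatic: P₁V₁^γ = P₂V₂^γ ⇒ P₂ = P₁ (V₁/V₂)^γ.
γ = 5/3 for a monatomic ideal gas.
P₂ = 2.18 × (16.2/1.05)^(5/3) = 208.4 bar.

P₂ ≈ 208 bar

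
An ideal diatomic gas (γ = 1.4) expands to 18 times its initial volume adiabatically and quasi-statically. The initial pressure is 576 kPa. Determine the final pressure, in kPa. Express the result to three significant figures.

Adiabatic: P₁V₁^γ = P₂V₂^γ ⇒ P₂ = P₁ (V₁/V₂)^γ.
P₂ = 576 × (1/18)^(1.4) = 10.07 kPa.

P₂ ≈ 10.1 kPa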